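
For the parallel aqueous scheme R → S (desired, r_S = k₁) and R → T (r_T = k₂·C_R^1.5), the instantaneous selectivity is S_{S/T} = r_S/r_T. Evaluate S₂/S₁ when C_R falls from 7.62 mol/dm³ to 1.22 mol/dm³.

S_{S/T} = (k₁/k₂)·C_R^-1.5, so S₂/S₁ = (C_{R,2}/C_{R,1})^-1.5.
= (1.22/7.62)^(-1.5) = (0.1601)^(-1.5) = 15.6.

15.6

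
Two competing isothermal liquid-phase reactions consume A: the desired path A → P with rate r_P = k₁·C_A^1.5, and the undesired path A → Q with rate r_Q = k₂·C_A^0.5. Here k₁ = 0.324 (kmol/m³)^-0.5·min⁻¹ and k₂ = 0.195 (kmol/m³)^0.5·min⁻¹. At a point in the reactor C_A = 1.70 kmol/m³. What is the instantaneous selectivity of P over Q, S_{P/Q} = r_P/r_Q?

2.82

S_{P/Q} = r_P/r_Q = (k₁·C_A^1.5)/(k₂·C_A^0.5) = (k₁/k₂)·C_A.
= (0.324×1.700^1.5) / (0.195×1.700^0.5) = 0.7182/0.2542 = 2.82.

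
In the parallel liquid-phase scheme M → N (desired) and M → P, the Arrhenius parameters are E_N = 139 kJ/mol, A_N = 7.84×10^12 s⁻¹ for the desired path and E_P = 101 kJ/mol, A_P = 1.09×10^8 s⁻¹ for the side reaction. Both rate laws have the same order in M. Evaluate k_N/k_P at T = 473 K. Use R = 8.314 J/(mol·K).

With equal orders, S_{N/P} = k_N/k_P = (A_N/A_P)·exp[(E_P−E_N)/(RT)].
(E_P−E_N)/(RT) = (101−139)×10³/(8.314×473) = -38000/3933 = -9.663.
k_N/k_P = (7.84×10^12/1.09×10^8)·exp(-9.663) = 71927 × 6.359×10^-5 = 4.57.
Since E_N > E_P, raising the temperature improves selectivity toward N.

4.57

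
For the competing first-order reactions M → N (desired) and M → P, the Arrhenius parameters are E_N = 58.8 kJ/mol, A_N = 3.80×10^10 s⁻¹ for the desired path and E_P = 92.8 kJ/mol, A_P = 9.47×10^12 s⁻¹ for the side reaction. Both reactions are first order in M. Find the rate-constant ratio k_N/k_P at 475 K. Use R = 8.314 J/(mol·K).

With equal orders, S_{N/P} = k_N/k_P = (A_N/A_P)·exp[(E_P−E_N)/(RT)].
(E_P−E_N)/(RT) = (92.8−58.8)×10³/(8.314×475) = 34000/3949 = 8.609.
k_N/k_P = (3.80×10^10/9.47×10^12)·exp(8.609) = 0.004013 × 5483 = 22.0.
Since E_N < E_P, lowering the temperature improves selectivity toward N.

22.0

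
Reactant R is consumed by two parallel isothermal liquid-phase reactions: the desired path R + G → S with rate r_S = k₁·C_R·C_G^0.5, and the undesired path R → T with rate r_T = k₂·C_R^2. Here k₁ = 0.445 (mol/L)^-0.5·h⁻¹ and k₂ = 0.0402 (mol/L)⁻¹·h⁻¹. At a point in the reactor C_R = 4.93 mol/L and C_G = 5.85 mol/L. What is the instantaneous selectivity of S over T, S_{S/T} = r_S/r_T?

5.43

S_{S/T} = r_S/r_T = (k₁·C_R·C_G^0.5)/(k₂·C_R^2) = (k₁/k₂)·C_R⁻¹·C_G^0.5.
= (0.445×4.930×5.850^0.5) / (0.0402×4.930^2) = 5.306/0.9771 = 5.43.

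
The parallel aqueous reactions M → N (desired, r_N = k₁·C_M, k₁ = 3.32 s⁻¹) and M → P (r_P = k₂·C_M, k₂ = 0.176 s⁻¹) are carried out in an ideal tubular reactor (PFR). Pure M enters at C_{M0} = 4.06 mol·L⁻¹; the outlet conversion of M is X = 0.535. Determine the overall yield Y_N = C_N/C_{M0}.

0.508

C_M = C_{M0}(1−X) = 1.888 mol·L⁻¹.
Both paths are first order in M, so the instantaneous fraction to N is constant: dC_N/d(−C_M) = k₁/(k₁+k₂) = 0.9497.
C_N = 0.9497·(C_{M0}−C_M) = 0.9497×2.172 = 2.06 mol·L⁻¹.
Y_N = C_N/C_{M0} = 2.063/4.06 = 0.508.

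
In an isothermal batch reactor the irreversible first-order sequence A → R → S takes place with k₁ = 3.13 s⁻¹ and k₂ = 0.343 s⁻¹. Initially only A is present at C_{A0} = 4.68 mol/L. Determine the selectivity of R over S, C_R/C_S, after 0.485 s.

9.27

Solving the coupled first-order balances gives C_R(t) = [k₁/(k₂−k₁)]·C_{A0}·(e^(−k₁t) − e^(−k₂t)).
e^(−k₁t) = e^(−3.13×0.485) = e^(−1.518) = 0.2191; e^(−k₂t) = e^(−0.1664) = 0.8467.
C_R = 3.13×4.68/(0.343−3.13) × (0.2191−0.8467) = (-5.256)×(-0.6276) = 3.299 mol/L.
C_A = C_{A0}e^(−k₁t) = 1.026 mol/L, so C_S = C_{A0}−C_A−C_R = 0.3557 mol/L; C_R/C_S = 9.27.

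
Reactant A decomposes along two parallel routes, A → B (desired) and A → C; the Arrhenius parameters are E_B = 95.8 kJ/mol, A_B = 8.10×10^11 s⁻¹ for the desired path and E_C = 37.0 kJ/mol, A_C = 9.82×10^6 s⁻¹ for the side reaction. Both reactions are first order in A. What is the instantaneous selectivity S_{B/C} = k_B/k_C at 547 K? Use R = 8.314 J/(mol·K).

Since both paths have the same order in A, the concentration cancels and S_{B/C} = k_B/k_C = (A_B/A_C)·exp[(E_C−E_B)/(RT)].
(E_C−E_B)/(RT) = (37.0−95.8)×10³/(8.314×547) = -58800/4548 = -12.93.
k_B/k_C = (8.10×10^11/9.82×10^6)·exp(-12.93) = 82485 × 2.426×10^-6 = 0.200.

0.200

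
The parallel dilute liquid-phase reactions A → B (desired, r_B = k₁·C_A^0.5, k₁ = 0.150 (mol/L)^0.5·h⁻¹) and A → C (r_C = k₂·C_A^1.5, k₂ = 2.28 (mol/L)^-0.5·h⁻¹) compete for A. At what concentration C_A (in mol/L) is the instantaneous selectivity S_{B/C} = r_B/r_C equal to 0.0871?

S_{B/C} = (k₁/k₂)·C_A⁻¹ ⇒ C_A = (S·k₂/k₁)^(-1).
= (0.0871×2.28/0.150)^(-1) = (1.324)^(-1) = 0.755 mol/L.

0.755 mol/L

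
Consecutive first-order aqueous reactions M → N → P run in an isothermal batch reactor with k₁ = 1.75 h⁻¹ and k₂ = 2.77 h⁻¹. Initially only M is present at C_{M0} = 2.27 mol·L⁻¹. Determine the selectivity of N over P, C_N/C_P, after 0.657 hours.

0.635

For first-order series with pure M initially, C_N(t) = k₁C_{M0}/(k₂−k₁)·(e^(−k₁t) − e^(−k₂t)).
e^(−k₁t) = e^(−1.75×0.657) = e^(−1.150) = 0.3167; e^(−k₂t) = e^(−1.820) = 0.1620.
C_N = 1.75×2.27/(2.77−1.75) × (0.3167−0.1620) = 3.895×0.1547 = 0.6024 mol·L⁻¹.
C_M = C_{M0}e^(−k₁t) = 0.7189 mol·L⁻¹, so C_P = C_{M0}−C_M−C_N = 0.9487 mol·L⁻¹; C_N/C_P = 0.635.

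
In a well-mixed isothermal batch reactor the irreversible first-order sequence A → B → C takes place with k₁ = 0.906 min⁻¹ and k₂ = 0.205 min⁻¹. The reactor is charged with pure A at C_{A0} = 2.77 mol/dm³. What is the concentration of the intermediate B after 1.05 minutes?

1.50 mol/dm³

For first-order series with pure A initially, C_B(t) = k₁C_{A0}/(k₂−k₁)·(e^(−k₁t) − e^(−k₂t)).
e^(−k₁t) = e^(−0.906×1.05) = e^(−0.9513) = 0.3862; e^(−k₂t) = e^(−0.2152) = 0.8063.
C_B = 0.906×2.77/(0.205−0.906) × (0.3862−0.8063) = (-3.580)×(-0.4201) = 1.504 mol/dm³.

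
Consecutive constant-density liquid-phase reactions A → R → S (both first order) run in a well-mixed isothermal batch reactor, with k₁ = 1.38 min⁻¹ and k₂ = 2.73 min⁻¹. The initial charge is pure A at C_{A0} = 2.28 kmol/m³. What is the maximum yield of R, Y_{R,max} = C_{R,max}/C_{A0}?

0.252

For a first-order series the maximum intermediate yield is C_{R,max}/C_{A0} = (k₁/k₂)^[k₂/(k₂−k₁)].
= (1.38/2.73)^(2.73/(2.73−1.38)) = (0.5055)^(2.022) = 0.2517.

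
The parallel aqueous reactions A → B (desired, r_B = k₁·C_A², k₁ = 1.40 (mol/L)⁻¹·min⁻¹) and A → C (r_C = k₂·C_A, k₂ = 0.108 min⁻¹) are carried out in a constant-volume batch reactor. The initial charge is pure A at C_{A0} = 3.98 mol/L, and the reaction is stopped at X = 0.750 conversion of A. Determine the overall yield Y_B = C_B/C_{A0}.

0.724

C_A = C_{A0}(1−X) = 0.9950 mol/L.
Along a PFR/batch, dC_C/dC_A = −r_C/(r_B+r_C) = −k₂/(k₂+k₁·C_A).
Integrating from C_{A0} to C_A: C_C = (0.108/1.40)·ln[(0.108+1.40·3.98)/(0.108+1.40·0.995)] = 0.07714·ln(5.680/1.501) = 0.1027 mol/L.
Then C_B = (C_{A0}−C_A) − C_C = 2.985 − 0.1027 = 2.882 mol/L.
Y_B = C_B/C_{A0} = 2.882/3.98 = 0.724.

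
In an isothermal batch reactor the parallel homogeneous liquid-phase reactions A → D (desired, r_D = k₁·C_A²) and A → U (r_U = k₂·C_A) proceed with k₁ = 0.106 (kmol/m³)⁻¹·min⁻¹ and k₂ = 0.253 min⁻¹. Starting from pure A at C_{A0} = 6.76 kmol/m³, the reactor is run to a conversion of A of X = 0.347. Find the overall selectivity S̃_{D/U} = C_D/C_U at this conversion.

2.32

C_A = C_{A0}(1−X) = 4.414 kmol/m³.
Along a PFR/batch, dC_U/dC_A = −r_U/(r_D+r_U) = −k₂/(k₂+k₁·C_A).
Integrating from C_{A0} to C_A: C_U = (0.253/0.106)·ln[(0.253+0.106·6.76)/(0.253+0.106·4.41)] = 2.387·ln(0.9696/0.7209) = 0.7073 kmol/m³.
Then C_D = (C_{A0}−C_A) − C_U = 2.346 − 0.7073 = 1.638 kmol/m³.
S̃_{D/U} = C_D/C_U = 1.638/0.7073 = 2.32.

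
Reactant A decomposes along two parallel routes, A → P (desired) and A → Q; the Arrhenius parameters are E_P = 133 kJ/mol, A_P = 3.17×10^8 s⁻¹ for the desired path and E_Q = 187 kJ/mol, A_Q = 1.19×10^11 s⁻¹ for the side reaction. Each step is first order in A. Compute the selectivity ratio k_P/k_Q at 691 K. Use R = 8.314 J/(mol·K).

Since both paths have the same order in A, the concentration cancels and S_{P/Q} = k_P/k_Q = (A_P/A_Q)·exp[(E_Q−E_P)/(RT)].
(E_Q−E_P)/(RT) = (187−133)×10³/(8.314×691) = 54000/5745 = 9.400.
k_P/k_Q = (3.17×10^8/1.19×10^11)·exp(9.400) = 0.002664 × 12083 = 32.2.

32.2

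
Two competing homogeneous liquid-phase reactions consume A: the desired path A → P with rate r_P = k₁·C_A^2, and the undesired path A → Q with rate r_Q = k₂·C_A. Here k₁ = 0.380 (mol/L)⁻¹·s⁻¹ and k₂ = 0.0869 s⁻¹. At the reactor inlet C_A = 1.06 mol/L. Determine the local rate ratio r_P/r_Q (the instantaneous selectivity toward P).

4.64

S_{P/Q} = r_P/r_Q = (k₁·C_A^2)/(k₂·C_A) = (k₁/k₂)·C_A.
= (0.380×1.060^2) / (0.0869×1.060) = 0.4270/0.09211 = 4.64.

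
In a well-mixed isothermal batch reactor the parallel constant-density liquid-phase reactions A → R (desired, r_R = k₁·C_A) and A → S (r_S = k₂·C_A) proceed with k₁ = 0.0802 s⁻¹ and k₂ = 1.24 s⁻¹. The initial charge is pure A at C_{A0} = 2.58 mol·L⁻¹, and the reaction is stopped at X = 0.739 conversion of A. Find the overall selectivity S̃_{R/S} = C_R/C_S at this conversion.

C_A = C_{A0}(1−X) = 0.6734 mol·L⁻¹.
Both paths are first order in A, so the instantaneous fraction to R is constant: dC_R/d(−C_A) = k₁/(k₁+k₂) = 0.06075.
C_R = 0.06075·(C_{A0}−C_A) = 0.06075×1.907 = 0.116 mol·L⁻¹.
C_S = (C_{A0}−C_A)−C_R = 1.791 mol·L⁻¹; S̃_{R/S} = 0.1158/1.791 = 0.0647.

0.0647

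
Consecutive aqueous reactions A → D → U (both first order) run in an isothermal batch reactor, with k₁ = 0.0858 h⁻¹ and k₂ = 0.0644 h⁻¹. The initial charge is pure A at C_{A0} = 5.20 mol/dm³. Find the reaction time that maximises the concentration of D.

Setting dC_D/dt = 0 gives t_opt = ln(k₂/k₁)/(k₂−k₁).
= ln(0.0644/0.0858)/(0.0644−0.0858) = ln(0.7506)/-0.02140 = -0.2869/-0.02140 = 13.4 h.

13.4 h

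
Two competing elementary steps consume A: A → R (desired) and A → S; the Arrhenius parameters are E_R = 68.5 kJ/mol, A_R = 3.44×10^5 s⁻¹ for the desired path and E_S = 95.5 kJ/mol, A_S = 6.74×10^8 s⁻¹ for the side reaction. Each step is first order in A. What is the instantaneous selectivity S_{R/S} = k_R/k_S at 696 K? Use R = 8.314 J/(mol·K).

Since both paths have the same order in A, the concentration cancels and S_{R/S} = k_R/k_S = (A_R/A_S)·exp[(E_S−E_R)/(RT)].
(E_S−E_R)/(RT) = (95.5−68.5)×10³/(8.314×696) = 27000/5787 = 4.666.
k_R/k_S = (3.44×10^5/6.74×10^8)·exp(4.666) = 5.104×10^-4 × 106.3 = 0.0542.
Since E_R < E_S, lowering the temperature improves selectivity toward R.

0.0542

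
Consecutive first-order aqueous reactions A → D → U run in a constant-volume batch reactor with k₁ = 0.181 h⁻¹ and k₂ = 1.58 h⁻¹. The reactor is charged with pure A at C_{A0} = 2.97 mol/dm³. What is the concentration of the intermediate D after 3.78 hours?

The intermediate concentration in a first-order A→B→C sequence is C_D = k₁C_{A0}(e^(−k₁t) − e^(−k₂t))/(k₂−k₁).
e^(−k₁t) = e^(−0.181×3.78) = e^(−0.6842) = 0.5045; e^(−k₂t) = e^(−5.972) = 0.002548.
C_D = 0.181×2.97/(1.58−0.181) × (0.5045−0.002548) = 0.3843×0.5020 = 0.1929 mol/dm³.

0.193 mol/dm³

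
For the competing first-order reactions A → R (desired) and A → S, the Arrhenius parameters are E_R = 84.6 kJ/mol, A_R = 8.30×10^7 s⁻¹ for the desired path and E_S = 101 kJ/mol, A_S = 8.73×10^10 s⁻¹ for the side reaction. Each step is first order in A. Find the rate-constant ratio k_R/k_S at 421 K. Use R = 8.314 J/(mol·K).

0.103

Since both paths have the same order in A, the concentration cancels and S_{R/S} = k_R/k_S = (A_R/A_S)·exp[(E_S−E_R)/(RT)].
(E_S−E_R)/(RT) = (101−84.6)×10³/(8.314×421) = 16400/3500 = 4.685.
k_R/k_S = (8.30×10^7/8.73×10^10)·exp(4.685) = 9.507×10^-4 × 108.4 = 0.103.
Since E_R < E_S, lowering the temperature improves selectivity toward R.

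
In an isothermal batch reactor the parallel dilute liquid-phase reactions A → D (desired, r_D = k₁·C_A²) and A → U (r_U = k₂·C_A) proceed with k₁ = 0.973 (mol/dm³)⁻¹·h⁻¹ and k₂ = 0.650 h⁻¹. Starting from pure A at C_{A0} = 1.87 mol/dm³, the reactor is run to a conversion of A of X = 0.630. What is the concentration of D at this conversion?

0.761 mol/dm³

C_A = C_{A0}(1−X) = 0.6919 mol/dm³.
Along a PFR/batch, dC_U/dC_A = −r_U/(r_D+r_U) = −k₂/(k₂+k₁·C_A).
Integrating from C_{A0} to C_A: C_U = (0.650/0.973)·ln[(0.650+0.973·1.87)/(0.650+0.973·0.692)] = 0.6680·ln(2.470/1.323) = 0.4168 mol/dm³.
Then C_D = (C_{A0}−C_A) − C_U = 1.178 − 0.4168 = 0.7613 mol/dm³.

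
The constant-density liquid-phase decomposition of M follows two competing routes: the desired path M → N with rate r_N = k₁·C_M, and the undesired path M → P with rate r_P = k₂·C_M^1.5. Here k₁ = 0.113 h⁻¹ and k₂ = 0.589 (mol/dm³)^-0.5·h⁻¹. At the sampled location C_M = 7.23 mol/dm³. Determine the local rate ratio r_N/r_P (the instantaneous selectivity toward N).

S_{N/P} = r_N/r_P = (k₁·C_M)/(k₂·C_M^1.5) = (k₁/k₂)·C_M^-0.5.
= (0.113×7.230) / (0.589×7.230^1.5) = 0.8170/11.45 = 0.0714.

0.0714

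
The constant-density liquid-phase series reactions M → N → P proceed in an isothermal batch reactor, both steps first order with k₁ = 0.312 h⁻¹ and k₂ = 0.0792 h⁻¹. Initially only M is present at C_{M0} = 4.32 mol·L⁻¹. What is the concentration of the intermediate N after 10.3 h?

2.33 mol·L⁻¹

The intermediate concentration in a first-order A→B→C sequence is C_N = k₁C_{M0}(e^(−k₁t) − e^(−k₂t))/(k₂−k₁).
e^(−k₁t) = e^(−0.312×10.3) = e^(−3.214) = 0.04021; e^(−k₂t) = e^(−0.8158) = 0.4423.
C_N = 0.312×4.32/(0.0792−0.312) × (0.04021−0.4423) = (-5.790)×(-0.4021) = 2.328 mol·L⁻¹.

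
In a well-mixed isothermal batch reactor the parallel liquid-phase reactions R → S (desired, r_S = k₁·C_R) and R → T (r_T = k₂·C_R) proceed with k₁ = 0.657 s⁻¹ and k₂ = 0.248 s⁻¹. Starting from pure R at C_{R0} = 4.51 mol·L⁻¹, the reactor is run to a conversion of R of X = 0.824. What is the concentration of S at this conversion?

2.70 mol·L⁻¹

C_R = C_{R0}(1−X) = 0.7938 mol·L⁻¹.
Both paths are first order in R, so the instantaneous fraction to S is constant: dC_S/d(−C_R) = k₁/(k₁+k₂) = 0.7260.
C_S = 0.7260·(C_{R0}−C_R) = 0.7260×3.716 = 2.70 mol·L⁻¹.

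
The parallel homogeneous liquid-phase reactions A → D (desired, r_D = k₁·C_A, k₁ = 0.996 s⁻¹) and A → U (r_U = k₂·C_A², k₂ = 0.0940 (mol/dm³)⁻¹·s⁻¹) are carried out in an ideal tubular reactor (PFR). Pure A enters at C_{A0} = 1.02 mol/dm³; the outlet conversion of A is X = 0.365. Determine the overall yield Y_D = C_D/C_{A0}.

C_A = C_{A0}(1−X) = 0.6477 mol/dm³.
Along a PFR/batch, dC_D/dC_A = −r_D/(r_D+r_U) = −k₁/(k₁+k₂·C_A).
Integrating from C_{A0} to C_A: C_D = (0.996/0.0940)·ln[(0.996+0.0940·1.02)/(0.996+0.0940·0.648)] = 10.60·ln(1.092/1.057) = 0.3452 mol/dm³.
Y_D = C_D/C_{A0} = 0.3452/1.02 = 0.338.

0.338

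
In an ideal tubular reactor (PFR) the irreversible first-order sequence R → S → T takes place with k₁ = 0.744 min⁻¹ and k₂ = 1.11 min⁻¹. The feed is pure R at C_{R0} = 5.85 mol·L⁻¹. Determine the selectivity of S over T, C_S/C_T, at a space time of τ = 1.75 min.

For first-order series with pure R initially, C_S(τ) = k₁C_{R0}/(k₂−k₁)·(e^(−k₁τ) − e^(−k₂τ)).
e^(−k₁τ) = e^(−0.744×1.75) = e^(−1.302) = 0.2720; e^(−k₂τ) = e^(−1.943) = 0.1433.
C_S = 0.744×5.85/(1.11−0.744) × (0.2720−0.1433) = 11.89×0.1286 = 1.530 mol·L⁻¹.
C_R = C_{R0}e^(−k₁τ) = 1.591 mol·L⁻¹, so C_T = C_{R0}−C_R−C_S = 2.729 mol·L⁻¹; C_S/C_T = 0.561.

0.561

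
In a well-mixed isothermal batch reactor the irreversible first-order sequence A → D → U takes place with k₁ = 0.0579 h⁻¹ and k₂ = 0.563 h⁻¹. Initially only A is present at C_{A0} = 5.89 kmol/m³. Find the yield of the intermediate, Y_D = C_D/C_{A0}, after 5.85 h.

For first-order series with pure A initially, C_D(t) = k₁C_{A0}/(k₂−k₁)·(e^(−k₁t) − e^(−k₂t)).
e^(−k₁t) = e^(−0.0579×5.85) = e^(−0.3387) = 0.7127; e^(−k₂t) = e^(−3.294) = 0.03712.
C_D = 0.0579×5.89/(0.563−0.0579) × (0.7127−0.03712) = 0.6752×0.6756 = 0.4561 kmol/m³.
Y_D = C_D/C_{A0} = 0.4561/5.89 = 0.0774.

0.0774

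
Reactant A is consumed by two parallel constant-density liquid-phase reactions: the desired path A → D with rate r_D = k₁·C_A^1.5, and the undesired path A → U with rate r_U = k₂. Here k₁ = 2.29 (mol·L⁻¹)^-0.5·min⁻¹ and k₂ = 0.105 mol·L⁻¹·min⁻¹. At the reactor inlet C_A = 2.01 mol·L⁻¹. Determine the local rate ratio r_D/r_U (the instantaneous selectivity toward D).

62.1

S_{D/U} = r_D/r_U = (k₁·C_A^1.5)/(k₂) = (k₁/k₂)·C_A^1.5.
= (2.29×2.010^1.5) / (0.105) = 6.526/0.1050 = 62.1.
Since the desired path is higher order in A, keeping C_A high (PFR or concentrated feed) favours D.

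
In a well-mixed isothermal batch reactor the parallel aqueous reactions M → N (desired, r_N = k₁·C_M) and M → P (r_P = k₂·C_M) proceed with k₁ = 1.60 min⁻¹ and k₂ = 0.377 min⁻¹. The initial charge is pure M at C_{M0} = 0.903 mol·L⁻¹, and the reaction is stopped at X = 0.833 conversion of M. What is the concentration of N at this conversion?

0.609 mol·L⁻¹

C_M = C_{M0}(1−X) = 0.1508 mol·L⁻¹.
Both paths are first order in M, so the instantaneous fraction to N is constant: dC_N/d(−C_M) = k₁/(k₁+k₂) = 0.8093.
C_N = 0.8093·(C_{M0}−C_M) = 0.8093×0.7522 = 0.609 mol·L⁻¹.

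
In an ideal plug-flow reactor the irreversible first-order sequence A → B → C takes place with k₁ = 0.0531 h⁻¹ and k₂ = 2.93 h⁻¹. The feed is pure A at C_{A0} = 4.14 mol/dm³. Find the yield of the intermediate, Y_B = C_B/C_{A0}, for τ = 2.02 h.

The intermediate concentration in a first-order A→B→C sequence is C_B = k₁C_{A0}(e^(−k₁τ) − e^(−k₂τ))/(k₂−k₁).
e^(−k₁τ) = e^(−0.0531×2.02) = e^(−0.1073) = 0.8983; e^(−k₂τ) = e^(−5.919) = 0.002689.
C_B = 0.0531×4.14/(2.93−0.0531) × (0.8983−0.002689) = 0.07641×0.8956 = 0.06844 mol/dm³.
Y_B = C_B/C_{A0} = 0.06844/4.14 = 0.0165.

0.0165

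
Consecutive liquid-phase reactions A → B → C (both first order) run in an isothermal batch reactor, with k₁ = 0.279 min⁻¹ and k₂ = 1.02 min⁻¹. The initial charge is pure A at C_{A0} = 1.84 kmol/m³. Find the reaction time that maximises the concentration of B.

1.75 min

For first-order series the maximum of C_B occurs at t_opt = ln(k₂/k₁)/(k₂−k₁).
= ln(1.02/0.279)/(1.02−0.279) = ln(3.656)/0.7410 = 1.296/0.7410 = 1.75 min.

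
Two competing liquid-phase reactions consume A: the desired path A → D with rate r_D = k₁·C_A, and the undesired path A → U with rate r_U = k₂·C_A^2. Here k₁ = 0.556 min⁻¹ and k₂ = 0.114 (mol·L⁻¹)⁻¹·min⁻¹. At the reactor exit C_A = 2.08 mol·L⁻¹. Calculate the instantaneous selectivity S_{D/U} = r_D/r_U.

S_{D/U} = r_D/r_U = (k₁·C_A)/(k₂·C_A^2) = (k₁/k₂)·C_A⁻¹.
= (0.556×2.080) / (0.114×2.080^2) = 1.156/0.4932 = 2.34.
The undesired path is higher order in A, so low C_A (CSTR or dilute feed) favours D.

2.34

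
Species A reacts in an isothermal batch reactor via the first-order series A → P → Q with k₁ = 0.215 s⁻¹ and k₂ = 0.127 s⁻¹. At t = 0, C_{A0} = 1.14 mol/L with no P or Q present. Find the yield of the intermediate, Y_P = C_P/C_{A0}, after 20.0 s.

For first-order series with pure A initially, C_P(t) = k₁C_{A0}/(k₂−k₁)·(e^(−k₁t) − e^(−k₂t)).
e^(−k₁t) = e^(−0.215×20.0) = e^(−4.300) = 0.01357; e^(−k₂t) = e^(−2.540) = 0.07887.
C_P = 0.215×1.14/(0.127−0.215) × (0.01357−0.07887) = (-2.785)×(-0.06530) = 0.1819 mol/L.
Y_P = C_P/C_{A0} = 0.1819/1.14 = 0.160.

0.160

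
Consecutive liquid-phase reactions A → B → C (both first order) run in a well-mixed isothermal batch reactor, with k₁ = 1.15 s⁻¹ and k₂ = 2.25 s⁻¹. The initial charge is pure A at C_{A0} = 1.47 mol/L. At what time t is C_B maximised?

0.610 s

For first-order series the maximum of C_B occurs at t_opt = ln(k₂/k₁)/(k₂−k₁).
= ln(2.25/1.15)/(2.25−1.15) = ln(1.957)/1.100 = 0.6712/1.100 = 0.610 s.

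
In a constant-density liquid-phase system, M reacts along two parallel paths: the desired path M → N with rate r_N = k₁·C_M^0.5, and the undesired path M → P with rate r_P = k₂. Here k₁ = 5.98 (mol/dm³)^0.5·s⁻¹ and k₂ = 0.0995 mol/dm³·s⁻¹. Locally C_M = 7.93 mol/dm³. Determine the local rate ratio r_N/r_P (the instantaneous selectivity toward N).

S_{N/P} = r_N/r_P = (k₁·C_M^0.5)/(k₂) = (k₁/k₂)·C_M^0.5.
= (5.98×7.930^0.5) / (0.0995) = 16.84/0.09950 = 169.
Since the desired path is higher order in M, keeping C_M high (PFR or concentrated feed) favours N.

169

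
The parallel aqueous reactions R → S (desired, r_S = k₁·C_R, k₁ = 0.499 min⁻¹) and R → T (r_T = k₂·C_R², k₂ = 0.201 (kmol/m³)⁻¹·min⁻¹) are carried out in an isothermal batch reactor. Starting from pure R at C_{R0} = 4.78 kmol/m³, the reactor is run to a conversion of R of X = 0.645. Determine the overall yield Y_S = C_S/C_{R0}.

C_R = C_{R0}(1−X) = 1.697 kmol/m³.
Along a PFR/batch, dC_S/dC_R = −r_S/(r_S+r_T) = −k₁/(k₁+k₂·C_R).
Integrating from C_{R0} to C_R: C_S = (0.499/0.201)·ln[(0.499+0.201·4.78)/(0.499+0.201·1.70)] = 2.483·ln(1.460/0.8401) = 1.372 kmol/m³.
Y_S = C_S/C_{R0} = 1.372/4.78 = 0.287.

0.287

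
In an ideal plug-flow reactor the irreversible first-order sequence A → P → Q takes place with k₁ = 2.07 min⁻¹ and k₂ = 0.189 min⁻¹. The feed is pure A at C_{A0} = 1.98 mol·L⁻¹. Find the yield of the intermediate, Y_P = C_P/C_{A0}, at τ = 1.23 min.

0.786

Solving the coupled first-order balances gives C_P(τ) = [k₁/(k₂−k₁)]·C_{A0}·(e^(−k₁τ) − e^(−k₂τ)).
e^(−k₁τ) = e^(−2.07×1.23) = e^(−2.546) = 0.07839; e^(−k₂τ) = e^(−0.2325) = 0.7926.
C_P = 2.07×1.98/(0.189−2.07) × (0.07839−0.7926) = (-2.179)×(-0.7142) = 1.556 mol·L⁻¹.
Y_P = C_P/C_{A0} = 1.556/1.98 = 0.786.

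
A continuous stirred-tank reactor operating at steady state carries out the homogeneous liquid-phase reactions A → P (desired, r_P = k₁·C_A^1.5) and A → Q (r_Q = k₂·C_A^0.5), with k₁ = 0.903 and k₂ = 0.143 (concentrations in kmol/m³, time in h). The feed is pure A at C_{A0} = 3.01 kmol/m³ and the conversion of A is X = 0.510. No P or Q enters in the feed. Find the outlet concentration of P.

Exit C_A = C_{A0}(1−X) = 3.01×0.490 = 1.475 kmol/m³.
A CSTR operates uniformly at the exit composition, giving r_P = 1.617 and r_Q = 0.1737 (each k·C_A^n at C_A = 1.475).
Fraction of consumed A going to P: r_P/(r_P+r_Q) = 0.9030.
C_P = 0.9030·C_{A0}·X = 0.9030×3.01×0.510 = 1.39 kmol/m³.

1.39 kmol/m³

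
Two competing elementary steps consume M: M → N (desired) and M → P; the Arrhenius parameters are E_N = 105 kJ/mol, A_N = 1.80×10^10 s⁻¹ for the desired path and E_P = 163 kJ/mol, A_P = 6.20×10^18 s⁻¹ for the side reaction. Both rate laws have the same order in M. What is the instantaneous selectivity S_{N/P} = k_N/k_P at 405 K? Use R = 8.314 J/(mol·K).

With equal orders, S_{N/P} = k_N/k_P = (A_N/A_P)·exp[(E_P−E_N)/(RT)].
(E_P−E_N)/(RT) = (163−105)×10³/(8.314×405) = 58000/3367 = 17.23.
k_N/k_P = (1.80×10^10/6.20×10^18)·exp(17.23) = 2.903×10^-9 × 3.025×10^7 = 0.0878.

0.0878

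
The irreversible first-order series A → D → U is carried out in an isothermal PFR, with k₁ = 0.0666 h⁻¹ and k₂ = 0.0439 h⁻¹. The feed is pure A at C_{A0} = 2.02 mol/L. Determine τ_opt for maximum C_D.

18.4 h

The intermediate peaks when r₁ = r₂, i.e. k₁e^(−k₁τ) = k₂e^(−k₂τ), giving τ_opt = ln(k₂/k₁)/(k₂−k₁).
= ln(0.0439/0.0666)/(0.0439−0.0666) = ln(0.6592)/-0.02270 = -0.4168/-0.02270 = 18.4 h.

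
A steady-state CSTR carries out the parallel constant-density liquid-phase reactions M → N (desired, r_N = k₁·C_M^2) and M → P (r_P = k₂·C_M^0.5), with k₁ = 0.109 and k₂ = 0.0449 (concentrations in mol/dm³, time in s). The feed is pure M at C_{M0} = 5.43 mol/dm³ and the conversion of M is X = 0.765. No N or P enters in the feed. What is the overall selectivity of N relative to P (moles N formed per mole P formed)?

3.50

Exit C_M = C_{M0}(1−X) = 5.43×0.235 = 1.276 mol/dm³.
In a CSTR the entire volume is at exit conditions, so r_N = 0.109×1.276^2 = 0.1775 and r_P = 0.0449×1.276^0.5 = 0.05072.
Overall selectivity = C_N/C_P = r_Nτ/(r_Pτ) = r_N/r_P = 3.50.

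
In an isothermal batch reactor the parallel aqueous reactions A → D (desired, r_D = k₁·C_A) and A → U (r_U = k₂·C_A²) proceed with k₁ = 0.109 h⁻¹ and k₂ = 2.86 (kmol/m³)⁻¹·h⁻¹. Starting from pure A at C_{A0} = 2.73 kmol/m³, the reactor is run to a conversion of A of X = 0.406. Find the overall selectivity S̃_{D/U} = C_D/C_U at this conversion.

C_A = C_{A0}(1−X) = 1.622 kmol/m³.
Along a PFR/batch, dC_D/dC_A = −r_D/(r_D+r_U) = −k₁/(k₁+k₂·C_A).
Integrating from C_{A0} to C_A: C_D = (0.109/2.86)·ln[(0.109+2.86·2.73)/(0.109+2.86·1.62)] = 0.03811·ln(7.917/4.747) = 0.01949 kmol/m³.
C_U = (C_{A0}−C_A)−C_D = 1.089 kmol/m³; S̃_{D/U} = 0.01949/1.089 = 0.0179.

0.0179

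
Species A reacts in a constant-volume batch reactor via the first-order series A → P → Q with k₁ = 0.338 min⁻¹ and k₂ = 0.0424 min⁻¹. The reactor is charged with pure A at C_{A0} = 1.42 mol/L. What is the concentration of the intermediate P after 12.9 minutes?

The intermediate concentration in a first-order A→B→C sequence is C_P = k₁C_{A0}(e^(−k₁t) − e^(−k₂t))/(k₂−k₁).
e^(−k₁t) = e^(−0.338×12.9) = e^(−4.360) = 0.01278; e^(−k₂t) = e^(−0.5470) = 0.5787.
C_P = 0.338×1.42/(0.0424−0.338) × (0.01278−0.5787) = (-1.624)×(-0.5659) = 0.9189 mol/L.

0.919 mol/L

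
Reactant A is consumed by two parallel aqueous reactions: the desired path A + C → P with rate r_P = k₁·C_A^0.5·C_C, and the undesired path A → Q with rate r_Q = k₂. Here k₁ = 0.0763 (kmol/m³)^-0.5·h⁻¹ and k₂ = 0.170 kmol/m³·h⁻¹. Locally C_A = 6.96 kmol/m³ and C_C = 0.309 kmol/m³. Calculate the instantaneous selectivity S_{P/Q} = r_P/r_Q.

S_{P/Q} = r_P/r_Q = (k₁·C_A^0.5·C_C)/(k₂) = (k₁/k₂)·C_A^0.5·C_C.
= (0.0763×6.960^0.5×0.3090) / (0.170) = 0.06220/0.1700 = 0.366.

0.366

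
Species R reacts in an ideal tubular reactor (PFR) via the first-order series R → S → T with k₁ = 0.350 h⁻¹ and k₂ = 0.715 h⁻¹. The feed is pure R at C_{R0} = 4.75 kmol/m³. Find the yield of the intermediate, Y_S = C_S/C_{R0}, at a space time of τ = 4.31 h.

0.168

The intermediate concentration in a first-order A→B→C sequence is C_S = k₁C_{R0}(e^(−k₁τ) − e^(−k₂τ))/(k₂−k₁).
e^(−k₁τ) = e^(−0.350×4.31) = e^(−1.508) = 0.2212; e^(−k₂τ) = e^(−3.082) = 0.04588.
C_S = 0.350×4.75/(0.715−0.350) × (0.2212−0.04588) = 4.555×0.1754 = 0.7987 kmol/m³.
Y_S = C_S/C_{R0} = 0.7987/4.75 = 0.168.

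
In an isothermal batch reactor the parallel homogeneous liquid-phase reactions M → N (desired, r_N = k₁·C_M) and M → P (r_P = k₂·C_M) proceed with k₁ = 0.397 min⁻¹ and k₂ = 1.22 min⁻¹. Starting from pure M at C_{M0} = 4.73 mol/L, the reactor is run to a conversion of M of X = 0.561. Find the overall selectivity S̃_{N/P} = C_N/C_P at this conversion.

C_M = C_{M0}(1−X) = 2.076 mol/L.
Both paths are first order in M, so the instantaneous fraction to N is constant: dC_N/d(−C_M) = k₁/(k₁+k₂) = 0.2455.
C_N = 0.2455·(C_{M0}−C_M) = 0.2455×2.654 = 0.651 mol/L.
C_P = (C_{M0}−C_M)−C_N = 2.002 mol/L; S̃_{N/P} = 0.6515/2.002 = 0.325.

0.325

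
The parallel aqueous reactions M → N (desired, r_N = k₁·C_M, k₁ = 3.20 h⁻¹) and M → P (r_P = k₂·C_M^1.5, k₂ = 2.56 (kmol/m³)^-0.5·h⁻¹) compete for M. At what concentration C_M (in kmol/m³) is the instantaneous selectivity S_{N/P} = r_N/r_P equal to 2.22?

S_{N/P} = (k₁/k₂)·C_M^-0.5 ⇒ C_M = (S·k₂/k₁)^(-2).
= (2.22×2.56/3.20)^(-2) = (1.776)^(-2) = 0.317 kmol/m³.

0.317 kmol/m³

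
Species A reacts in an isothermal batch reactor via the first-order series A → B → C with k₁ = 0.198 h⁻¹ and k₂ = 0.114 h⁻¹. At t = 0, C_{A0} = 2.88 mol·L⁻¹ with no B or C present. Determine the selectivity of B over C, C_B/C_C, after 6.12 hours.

For first-order series with pure A initially, C_B(t) = k₁C_{A0}/(k₂−k₁)·(e^(−k₁t) − e^(−k₂t)).
e^(−k₁t) = e^(−0.198×6.12) = e^(−1.212) = 0.2977; e^(−k₂t) = e^(−0.6977) = 0.4977.
C_B = 0.198×2.88/(0.114−0.198) × (0.2977−0.4977) = (-6.789)×(-0.2001) = 1.358 mol·L⁻¹.
C_A = C_{A0}e^(−k₁t) = 0.8573 mol·L⁻¹, so C_C = C_{A0}−C_A−C_B = 0.6645 mol·L⁻¹; C_B/C_C = 2.04.

2.04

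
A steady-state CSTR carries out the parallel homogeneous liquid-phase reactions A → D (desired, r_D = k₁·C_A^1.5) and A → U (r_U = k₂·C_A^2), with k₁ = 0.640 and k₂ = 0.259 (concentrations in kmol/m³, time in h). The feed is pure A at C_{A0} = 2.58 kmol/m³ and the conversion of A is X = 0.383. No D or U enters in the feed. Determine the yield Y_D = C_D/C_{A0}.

0.254

Exit C_A = C_{A0}(1−X) = 2.58×0.617 = 1.592 kmol/m³.
Rates in a CSTR are evaluated at the outlet concentration: r_D = 0.640×1.592^1.5 = 1.285, r_U = 0.259×1.592^2 = 0.6563.
Fraction of consumed A going to D: r_D/(r_D+r_U) = 0.6620.
C_D = 0.6620·C_{A0}·X = 0.6620×2.58×0.383 = 0.654 kmol/m³; Y_D = C_D/C_{A0} = 0.254.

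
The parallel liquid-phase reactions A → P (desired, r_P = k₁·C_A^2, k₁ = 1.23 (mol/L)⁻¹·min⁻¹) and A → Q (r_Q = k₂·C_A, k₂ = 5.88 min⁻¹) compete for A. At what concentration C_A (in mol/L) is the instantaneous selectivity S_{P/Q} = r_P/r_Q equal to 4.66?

S_{P/Q} = (k₁/k₂)·C_A ⇒ C_A = S·k₂/k₁.
= 4.66×5.88/1.23 = 22.3 mol/L.

22.3 mol/L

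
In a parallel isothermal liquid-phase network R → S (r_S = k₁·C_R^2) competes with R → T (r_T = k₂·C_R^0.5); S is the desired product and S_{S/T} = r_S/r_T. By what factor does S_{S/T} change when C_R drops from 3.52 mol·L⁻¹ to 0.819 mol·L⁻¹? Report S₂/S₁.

0.112

S_{S/T} = (k₁/k₂)·C_R^1.5, so S₂/S₁ = (C_{R,2}/C_{R,1})^1.5.
= (0.819/3.52)^1.5 = (0.2327)^1.5 = 0.112.
Selectivity toward S falls as C_R falls — high-concentration operation is favoured.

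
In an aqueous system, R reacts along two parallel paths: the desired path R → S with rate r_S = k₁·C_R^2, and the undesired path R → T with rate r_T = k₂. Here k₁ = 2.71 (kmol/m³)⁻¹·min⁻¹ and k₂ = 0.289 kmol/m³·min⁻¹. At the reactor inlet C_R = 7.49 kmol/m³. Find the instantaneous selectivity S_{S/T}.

526

S_{S/T} = r_S/r_T = (k₁·C_R^2)/(k₂) = (k₁/k₂)·C_R^2.
= (2.71×7.490^2) / (0.289) = 152.0/0.2890 = 526.
Since the desired path is higher order in R, keeping C_R high (PFR or concentrated feed) favours S.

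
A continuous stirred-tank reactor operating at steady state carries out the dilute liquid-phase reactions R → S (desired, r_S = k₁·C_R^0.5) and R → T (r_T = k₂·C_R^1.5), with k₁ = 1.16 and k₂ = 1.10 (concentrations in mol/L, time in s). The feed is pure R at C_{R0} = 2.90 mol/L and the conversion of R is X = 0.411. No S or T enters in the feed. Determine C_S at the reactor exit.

Exit C_R = C_{R0}(1−X) = 2.90×0.589 = 1.708 mol/L.
A CSTR operates uniformly at the exit composition, giving r_S = 1.516 and r_T = 2.456 (each k·C_R^n at C_R = 1.708).
Fraction of consumed R going to S: r_S/(r_S+r_T) = 0.3817.
C_S = 0.3817·C_{R0}·X = 0.3817×2.90×0.411 = 0.455 mol/L.

0.455 mol/L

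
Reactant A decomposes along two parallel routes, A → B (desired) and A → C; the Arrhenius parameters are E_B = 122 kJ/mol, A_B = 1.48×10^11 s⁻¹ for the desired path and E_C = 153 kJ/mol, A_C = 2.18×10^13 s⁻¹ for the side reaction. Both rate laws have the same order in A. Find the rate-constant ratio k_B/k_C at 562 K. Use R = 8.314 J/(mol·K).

k_B/k_C = (A_B/A_C)·exp[−(E_B−E_C)/(RT)] = (A_B/A_C)·exp[(E_C−E_B)/(RT)].
(E_C−E_B)/(RT) = (153−122)×10³/(8.314×562) = 31000/4672 = 6.635.
k_B/k_C = (1.48×10^11/2.18×10^13)·exp(6.635) = 0.006789 × 761.0 = 5.17.
Since E_B < E_C, lowering the temperature improves selectivity toward B.

5.17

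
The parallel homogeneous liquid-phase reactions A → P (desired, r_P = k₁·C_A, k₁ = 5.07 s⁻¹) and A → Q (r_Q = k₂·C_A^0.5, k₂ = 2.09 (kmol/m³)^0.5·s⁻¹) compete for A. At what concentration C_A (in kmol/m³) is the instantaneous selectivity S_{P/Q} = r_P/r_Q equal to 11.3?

21.7 kmol/m³

S_{P/Q} = (k₁/k₂)·C_A^0.5 ⇒ C_A = (S·k₂/k₁)^(2).
= (11.3×2.09/5.07)^(2) = (4.658)^(2) = 21.7 kmol/m³.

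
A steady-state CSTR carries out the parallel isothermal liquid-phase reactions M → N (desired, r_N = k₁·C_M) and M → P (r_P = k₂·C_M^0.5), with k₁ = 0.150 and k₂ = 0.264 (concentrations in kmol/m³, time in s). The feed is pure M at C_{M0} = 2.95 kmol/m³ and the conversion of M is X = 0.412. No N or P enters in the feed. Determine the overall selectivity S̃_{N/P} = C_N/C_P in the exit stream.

Exit C_M = C_{M0}(1−X) = 2.95×0.588 = 1.735 kmol/m³.
Rates in a CSTR are evaluated at the outlet concentration: r_N = 0.150×1.735 = 0.2602, r_P = 0.264×1.735^0.5 = 0.3477.
Overall selectivity = C_N/C_P = r_Nτ/(r_Pτ) = r_N/r_P = 0.748.

0.748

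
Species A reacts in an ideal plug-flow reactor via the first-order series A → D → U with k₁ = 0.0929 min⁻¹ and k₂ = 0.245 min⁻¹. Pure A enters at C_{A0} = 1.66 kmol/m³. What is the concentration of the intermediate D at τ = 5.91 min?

Solving the coupled first-order balances gives C_D(τ) = [k₁/(k₂−k₁)]·C_{A0}·(e^(−k₁τ) − e^(−k₂τ)).
e^(−k₁τ) = e^(−0.0929×5.91) = e^(−0.5490) = 0.5775; e^(−k₂τ) = e^(−1.448) = 0.2351.
C_D = 0.0929×1.66/(0.245−0.0929) × (0.5775−0.2351) = 1.014×0.3425 = 0.3472 kmol/m³.

0.347 kmol/m³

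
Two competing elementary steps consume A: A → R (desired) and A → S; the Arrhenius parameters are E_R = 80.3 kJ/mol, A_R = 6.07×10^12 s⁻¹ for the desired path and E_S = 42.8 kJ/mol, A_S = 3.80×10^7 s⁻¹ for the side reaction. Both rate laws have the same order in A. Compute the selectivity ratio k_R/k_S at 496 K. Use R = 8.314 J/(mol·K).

18.0

Since both paths have the same order in A, the concentration cancels and S_{R/S} = k_R/k_S = (A_R/A_S)·exp[(E_S−E_R)/(RT)].
(E_S−E_R)/(RT) = (42.8−80.3)×10³/(8.314×496) = -37500/4124 = -9.094.
k_R/k_S = (6.07×10^12/3.80×10^7)·exp(-9.094) = 1.597×10^5 × 1.124×10^-4 = 18.0.
Since E_R > E_S, raising the temperature improves selectivity toward R.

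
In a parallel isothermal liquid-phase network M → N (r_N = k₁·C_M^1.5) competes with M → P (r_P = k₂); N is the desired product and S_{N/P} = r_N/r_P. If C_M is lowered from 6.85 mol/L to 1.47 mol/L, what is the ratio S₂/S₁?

S_{N/P} = (k₁/k₂)·C_M^1.5, so S₂/S₁ = (C_{M,2}/C_{M,1})^1.5.
= (1.47/6.85)^1.5 = (0.2146)^1.5 = 0.0994.

0.0994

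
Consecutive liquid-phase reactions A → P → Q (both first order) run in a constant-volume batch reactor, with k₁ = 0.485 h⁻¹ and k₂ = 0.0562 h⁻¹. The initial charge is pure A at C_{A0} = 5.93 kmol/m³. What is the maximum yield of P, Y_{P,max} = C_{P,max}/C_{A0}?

Evaluating C_P at t_opt = ln(k₂/k₁)/(k₂−k₁) gives C_{P,max}/C_{A0} = (k₁/k₂)^[k₂/(k₂−k₁)].
= (0.485/0.0562)^(0.0562/(0.0562−0.485)) = (8.630)^(-0.1311) = 0.7539.

0.754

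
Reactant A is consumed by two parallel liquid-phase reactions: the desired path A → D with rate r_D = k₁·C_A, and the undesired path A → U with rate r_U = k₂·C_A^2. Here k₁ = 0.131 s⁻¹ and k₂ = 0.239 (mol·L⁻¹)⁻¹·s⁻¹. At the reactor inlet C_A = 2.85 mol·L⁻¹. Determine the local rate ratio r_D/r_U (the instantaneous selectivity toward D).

0.192

S_{D/U} = r_D/r_U = (k₁·C_A)/(k₂·C_A^2) = (k₁/k₂)·C_A⁻¹.
= (0.131×2.850) / (0.239×2.850^2) = 0.3734/1.941 = 0.192.
The undesired path is higher order in A, so low C_A (CSTR or dilute feed) favours D.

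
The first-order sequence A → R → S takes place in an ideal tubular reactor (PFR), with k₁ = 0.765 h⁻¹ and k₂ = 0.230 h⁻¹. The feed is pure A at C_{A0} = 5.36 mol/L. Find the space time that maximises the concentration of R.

2.25 h

Setting dC_R/dτ = 0 gives τ_opt = ln(k₂/k₁)/(k₂−k₁).
= ln(0.230/0.765)/(0.230−0.765) = ln(0.3007)/-0.5350 = -1.202/-0.5350 = 2.25 h.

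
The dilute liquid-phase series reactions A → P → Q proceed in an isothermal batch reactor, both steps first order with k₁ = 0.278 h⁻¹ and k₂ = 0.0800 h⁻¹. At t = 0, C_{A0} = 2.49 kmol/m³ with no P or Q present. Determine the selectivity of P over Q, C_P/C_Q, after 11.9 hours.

For first-order series with pure A initially, C_P(t) = k₁C_{A0}/(k₂−k₁)·(e^(−k₁t) − e^(−k₂t)).
e^(−k₁t) = e^(−0.278×11.9) = e^(−3.308) = 0.03658; e^(−k₂t) = e^(−0.9520) = 0.3860.
C_P = 0.278×2.49/(0.0800−0.278) × (0.03658−0.3860) = (-3.496)×(-0.3494) = 1.221 kmol/m³.
C_A = C_{A0}e^(−k₁t) = 0.09109 kmol/m³, so C_Q = C_{A0}−C_A−C_P = 1.177 kmol/m³; C_P/C_Q = 1.04.

1.04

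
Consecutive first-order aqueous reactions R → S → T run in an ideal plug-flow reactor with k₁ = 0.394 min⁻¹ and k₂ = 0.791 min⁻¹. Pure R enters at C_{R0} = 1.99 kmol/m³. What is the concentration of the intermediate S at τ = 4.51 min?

0.278 kmol/m³

Solving the coupled first-order balances gives C_S(τ) = [k₁/(k₂−k₁)]·C_{R0}·(e^(−k₁τ) − e^(−k₂τ)).
e^(−k₁τ) = e^(−0.394×4.51) = e^(−1.777) = 0.1692; e^(−k₂τ) = e^(−3.567) = 0.02823.
C_S = 0.394×1.99/(0.791−0.394) × (0.1692−0.02823) = 1.975×0.1409 = 0.2783 kmol/m³.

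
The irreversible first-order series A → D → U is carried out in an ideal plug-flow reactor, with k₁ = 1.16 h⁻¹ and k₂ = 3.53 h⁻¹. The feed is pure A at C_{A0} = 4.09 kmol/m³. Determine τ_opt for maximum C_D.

0.470 h

For first-order series the maximum of C_D occurs at τ_opt = ln(k₂/k₁)/(k₂−k₁).
= ln(3.53/1.16)/(3.53−1.16) = ln(3.043)/2.370 = 1.113/2.370 = 0.470 h.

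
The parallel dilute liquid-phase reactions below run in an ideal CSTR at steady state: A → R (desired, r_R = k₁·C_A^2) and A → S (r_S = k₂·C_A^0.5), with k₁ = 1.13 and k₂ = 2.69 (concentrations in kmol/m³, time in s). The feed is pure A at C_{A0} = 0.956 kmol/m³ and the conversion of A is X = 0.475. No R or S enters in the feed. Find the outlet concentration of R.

Exit C_A = C_{A0}(1−X) = 0.956×0.525 = 0.5019 kmol/m³.
Rates in a CSTR are evaluated at the outlet concentration: r_R = 1.13×0.5019^2 = 0.2847, r_S = 2.69×0.5019^0.5 = 1.906.
Fraction of consumed A going to R: r_R/(r_R+r_S) = 0.1300.
C_R = 0.1300·C_{A0}·X = 0.1300×0.956×0.475 = 0.0590 kmol/m³.

0.0590 kmol/m³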